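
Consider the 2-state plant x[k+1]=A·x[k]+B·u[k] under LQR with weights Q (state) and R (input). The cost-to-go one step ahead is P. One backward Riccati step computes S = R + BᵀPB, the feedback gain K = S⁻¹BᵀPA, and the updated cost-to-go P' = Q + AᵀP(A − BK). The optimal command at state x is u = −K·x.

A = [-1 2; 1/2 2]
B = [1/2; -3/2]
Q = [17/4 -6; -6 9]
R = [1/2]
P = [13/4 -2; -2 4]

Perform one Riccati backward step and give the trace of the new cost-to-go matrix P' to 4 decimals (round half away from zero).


BᵀP = [4.6250 -7.0000]
S = R + BᵀPB = [1/2] + [12.8125] = [13.3125]
BᵀPA = [-8.1250 -4.7500]
K = S⁻¹·BᵀPA = [-0.6103 -0.3568]
A−BK = [-0.6948 2.1784; -0.4155 1.4648]
AᵀP(A−BK) = [1.2911 -3.3991; -3.3991 11.3052]
P' = Q + AᵀP(A−BK) = [5.5411 -9.3991; -9.3991 20.3052]
tr(P') = 25.8462

25.8462


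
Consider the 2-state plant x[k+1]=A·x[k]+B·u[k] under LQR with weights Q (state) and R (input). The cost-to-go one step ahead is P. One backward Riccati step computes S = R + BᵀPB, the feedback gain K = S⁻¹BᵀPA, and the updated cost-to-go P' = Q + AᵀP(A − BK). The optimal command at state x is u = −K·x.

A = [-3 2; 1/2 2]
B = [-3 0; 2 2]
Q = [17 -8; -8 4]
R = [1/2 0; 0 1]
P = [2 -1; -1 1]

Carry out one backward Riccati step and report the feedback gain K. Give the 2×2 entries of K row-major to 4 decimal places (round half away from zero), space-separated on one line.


BᵀP = [-8.0000 5.0000; -2.0000 2.0000]
S = R + BᵀPB = [1/2 0; 0 1] + [34.0000 10.0000; 10.0000 4.0000] = [34.5000 10.0000; 10.0000 5.0000]
BᵀPA = [26.5000 -6.0000; 7.0000 0.0000]
K = S⁻¹·BᵀPA = [0.8621 -0.4138; -0.3241 0.8276]
A−BK = [-0.4138 0.7586; -0.5759 1.1724]
AᵀP(A−BK) = [0.6741 -0.8276; -0.8276 1.5172]
P' = Q + AᵀP(A−BK) = [17.6741 -8.8276; -8.8276 5.5172]
tr(P') = 23.1914

0.8621 -0.4138 -0.3241 0.8276


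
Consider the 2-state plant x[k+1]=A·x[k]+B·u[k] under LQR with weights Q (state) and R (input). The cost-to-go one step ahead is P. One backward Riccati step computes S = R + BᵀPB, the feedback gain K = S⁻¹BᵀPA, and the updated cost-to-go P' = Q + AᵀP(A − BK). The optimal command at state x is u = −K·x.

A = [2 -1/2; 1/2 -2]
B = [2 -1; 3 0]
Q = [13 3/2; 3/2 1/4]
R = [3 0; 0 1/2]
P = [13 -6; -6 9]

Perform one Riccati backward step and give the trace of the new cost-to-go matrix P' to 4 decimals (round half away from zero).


BᵀP = [8.0000 15.0000; -13.0000 6.0000]
S = R + BᵀPB = [3 0; 0 1/2] + [61.0000 -8.0000; -8.0000 13.0000] = [64.0000 -8.0000; -8.0000 13.5000]
BᵀPA = [23.5000 -34.0000; -23.0000 -5.5000]
K = S⁻¹·BᵀPA = [0.1666 -0.6288; -1.6050 -0.7800]
A−BK = [0.0619 -0.0225; 0.0003 -0.1138]
AᵀP(A−BK) = [1.4208 0.3356; 0.3356 1.5825]
P' = Q + AᵀP(A−BK) = [14.4208 1.8356; 1.8356 1.8325]
tr(P') = 16.2533

16.2533


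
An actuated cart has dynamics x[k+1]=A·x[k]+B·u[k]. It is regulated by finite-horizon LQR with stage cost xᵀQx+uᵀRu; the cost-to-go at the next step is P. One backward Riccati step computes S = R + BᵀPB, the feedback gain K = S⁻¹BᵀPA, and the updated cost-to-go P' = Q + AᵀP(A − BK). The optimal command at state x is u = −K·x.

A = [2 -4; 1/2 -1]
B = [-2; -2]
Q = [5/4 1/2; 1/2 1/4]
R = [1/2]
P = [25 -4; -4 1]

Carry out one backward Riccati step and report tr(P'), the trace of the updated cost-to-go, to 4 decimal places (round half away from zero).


BᵀP = [-42.0000 6.0000]
S = R + BᵀPB = [1/2] + [72.0000] = [72.5000]
BᵀPA = [-81.0000 162.0000]
K = S⁻¹·BᵀPA = [-1.1172 2.2345]
A−BK = [-0.2345 0.4690; -1.7345 3.4690]
AᵀP(A−BK) = [1.7534 -3.5069; -3.5069 7.0138]
P' = Q + AᵀP(A−BK) = [3.0034 -3.0069; -3.0069 7.2638]
tr(P') = 10.2672

10.2672


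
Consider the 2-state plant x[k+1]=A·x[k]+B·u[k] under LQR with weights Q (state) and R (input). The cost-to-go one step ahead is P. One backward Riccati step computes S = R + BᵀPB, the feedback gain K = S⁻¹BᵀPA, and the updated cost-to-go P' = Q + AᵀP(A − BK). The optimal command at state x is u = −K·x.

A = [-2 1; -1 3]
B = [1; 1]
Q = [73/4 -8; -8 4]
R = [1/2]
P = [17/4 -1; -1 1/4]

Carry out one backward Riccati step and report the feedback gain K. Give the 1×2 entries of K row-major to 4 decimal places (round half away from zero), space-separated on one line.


BᵀP = [3.2500 -0.7500]
S = R + BᵀPB = [1/2] + [2.5000] = [3.0000]
BᵀPA = [-5.7500 1.0000]
K = S⁻¹·BᵀPA = [-1.9167 0.3333]
A−BK = [-0.0833 0.6667; 0.9167 2.6667]
AᵀP(A−BK) = [2.2292 -0.3333; -0.3333 0.1667]
P' = Q + AᵀP(A−BK) = [20.4792 -8.3333; -8.3333 4.1667]
tr(P') = 24.6458

-1.9167 0.3333


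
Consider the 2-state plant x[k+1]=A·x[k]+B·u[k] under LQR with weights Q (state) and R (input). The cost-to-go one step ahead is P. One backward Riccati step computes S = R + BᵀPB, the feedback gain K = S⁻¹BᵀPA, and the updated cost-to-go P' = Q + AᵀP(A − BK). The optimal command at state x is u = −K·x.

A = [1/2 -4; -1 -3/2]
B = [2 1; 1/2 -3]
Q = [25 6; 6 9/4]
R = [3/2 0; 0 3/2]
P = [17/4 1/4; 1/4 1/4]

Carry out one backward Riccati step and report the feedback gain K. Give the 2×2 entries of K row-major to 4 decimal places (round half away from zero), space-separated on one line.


BᵀP = [8.6250 0.6250; 3.5000 -0.5000]
S = R + BᵀPB = [3/2 0; 0 3/2] + [17.5625 6.7500; 6.7500 5.0000] = [19.0625 6.7500; 6.7500 6.5000]
BᵀPA = [3.6875 -35.4375; 2.2500 -13.2500]
K = S⁻¹·BᵀPA = [0.1121 -1.7986; 0.2298 -0.1707]
A−BK = [0.0461 -0.2321; -0.3668 -1.1129]
AᵀP(A−BK) = [0.1322 -0.2962; -0.2962 5.5638]
P' = Q + AᵀP(A−BK) = [25.1322 5.7038; 5.7038 7.8138]
tr(P') = 32.9461

0.1121 -1.7986 0.2298 -0.1707


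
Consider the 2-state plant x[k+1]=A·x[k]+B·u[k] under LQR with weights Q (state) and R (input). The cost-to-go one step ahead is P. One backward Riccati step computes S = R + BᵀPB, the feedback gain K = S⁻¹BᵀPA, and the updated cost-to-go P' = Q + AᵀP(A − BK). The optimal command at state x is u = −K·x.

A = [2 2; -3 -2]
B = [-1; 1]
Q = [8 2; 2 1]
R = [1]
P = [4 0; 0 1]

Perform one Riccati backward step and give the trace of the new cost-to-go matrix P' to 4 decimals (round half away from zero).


17.1667

BᵀP = [-4.0000 1.0000]
S = R + BᵀPB = [1] + [5.0000] = [6.0000]
BᵀPA = [-11.0000 -10.0000]
K = S⁻¹·BᵀPA = [-1.8333 -1.6667]
A−BK = [0.1667 0.3333; -1.1667 -0.3333]
AᵀP(A−BK) = [4.8333 3.6667; 3.6667 3.3333]
P' = Q + AᵀP(A−BK) = [12.8333 5.6667; 5.6667 4.3333]
tr(P') = 17.1667


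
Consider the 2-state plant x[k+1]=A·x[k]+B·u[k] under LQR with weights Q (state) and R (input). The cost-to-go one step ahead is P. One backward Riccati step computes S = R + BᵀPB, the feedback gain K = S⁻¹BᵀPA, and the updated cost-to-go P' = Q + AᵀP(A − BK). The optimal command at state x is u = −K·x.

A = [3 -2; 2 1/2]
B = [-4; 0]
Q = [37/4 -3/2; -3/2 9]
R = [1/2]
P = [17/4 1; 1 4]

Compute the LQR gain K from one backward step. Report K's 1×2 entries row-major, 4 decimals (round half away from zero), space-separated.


BᵀP = [-17.0000 -4.0000]
S = R + BᵀPB = [1/2] + [68.0000] = [68.5000]
BᵀPA = [-59.0000 32.0000]
K = S⁻¹·BᵀPA = [-0.8613 0.4672]
A−BK = [-0.4453 -0.1314; 2.0000 0.5000]
AᵀP(A−BK) = [15.4325 3.5620; 3.5620 1.0511]
P' = Q + AᵀP(A−BK) = [24.6825 2.0620; 2.0620 10.0511]
tr(P') = 34.7336

-0.8613 0.4672


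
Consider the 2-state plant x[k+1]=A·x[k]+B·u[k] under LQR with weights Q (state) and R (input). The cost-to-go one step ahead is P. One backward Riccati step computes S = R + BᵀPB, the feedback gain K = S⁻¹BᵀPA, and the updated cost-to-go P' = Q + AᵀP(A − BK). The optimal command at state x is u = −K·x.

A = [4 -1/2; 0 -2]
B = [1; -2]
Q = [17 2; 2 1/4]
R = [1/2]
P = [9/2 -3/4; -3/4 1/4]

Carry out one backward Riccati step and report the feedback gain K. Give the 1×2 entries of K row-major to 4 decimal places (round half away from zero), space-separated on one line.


2.6667 -0.0556

BᵀP = [6.0000 -1.2500]
S = R + BᵀPB = [1/2] + [8.5000] = [9.0000]
BᵀPA = [24.0000 -0.5000]
K = S⁻¹·BᵀPA = [2.6667 -0.0556]
A−BK = [1.3333 -0.4444; 5.3333 -2.1111]
AᵀP(A−BK) = [8.0000 -1.6667; -1.6667 0.5972]
P' = Q + AᵀP(A−BK) = [25.0000 0.3333; 0.3333 0.8472]
tr(P') = 25.8472


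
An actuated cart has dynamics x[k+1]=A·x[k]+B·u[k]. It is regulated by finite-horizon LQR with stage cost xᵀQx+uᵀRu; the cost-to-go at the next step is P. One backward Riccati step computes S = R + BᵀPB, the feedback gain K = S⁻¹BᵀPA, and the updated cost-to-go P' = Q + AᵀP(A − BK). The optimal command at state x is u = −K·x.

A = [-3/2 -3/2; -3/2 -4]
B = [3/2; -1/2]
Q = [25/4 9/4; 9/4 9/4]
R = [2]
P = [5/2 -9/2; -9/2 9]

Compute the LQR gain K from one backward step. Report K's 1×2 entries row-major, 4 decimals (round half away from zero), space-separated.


BᵀP = [6.0000 -11.2500]
S = R + BᵀPB = [2] + [14.6250] = [16.6250]
BᵀPA = [7.8750 36.0000]
K = S⁻¹·BᵀPA = [0.4737 2.1654]
A−BK = [-2.2105 -4.7481; -1.2632 -2.9173]
AᵀP(A−BK) = [1.8947 5.4474; 5.4474 17.6701]
P' = Q + AᵀP(A−BK) = [8.1447 7.6974; 7.6974 19.9201]
tr(P') = 28.0648

0.4737 2.1654


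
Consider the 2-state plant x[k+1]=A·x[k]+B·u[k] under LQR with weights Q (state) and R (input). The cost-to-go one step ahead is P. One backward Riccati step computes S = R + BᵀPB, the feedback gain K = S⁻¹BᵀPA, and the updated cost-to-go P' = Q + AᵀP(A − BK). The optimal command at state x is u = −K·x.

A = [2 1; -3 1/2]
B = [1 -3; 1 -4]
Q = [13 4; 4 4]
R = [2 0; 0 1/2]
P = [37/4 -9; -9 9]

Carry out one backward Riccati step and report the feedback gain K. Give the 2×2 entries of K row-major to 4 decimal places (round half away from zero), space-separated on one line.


1.4879 0.2222 3.7971 0.3333

BᵀP = [0.2500 0.0000; 8.2500 -9.0000]
S = R + BᵀPB = [2 0; 0 1/2] + [0.2500 -0.7500; -0.7500 11.2500] = [2.2500 -0.7500; -0.7500 11.7500]
BᵀPA = [0.5000 0.2500; 43.5000 3.7500]
K = S⁻¹·BᵀPA = [1.4879 0.2222; 3.7971 0.3333]
A−BK = [11.9034 1.7778; 10.7005 1.6111]
AᵀP(A−BK) = [60.0821 8.3889; 8.3889 1.1944]
P' = Q + AᵀP(A−BK) = [73.0821 12.3889; 12.3889 5.1944]
tr(P') = 78.2766


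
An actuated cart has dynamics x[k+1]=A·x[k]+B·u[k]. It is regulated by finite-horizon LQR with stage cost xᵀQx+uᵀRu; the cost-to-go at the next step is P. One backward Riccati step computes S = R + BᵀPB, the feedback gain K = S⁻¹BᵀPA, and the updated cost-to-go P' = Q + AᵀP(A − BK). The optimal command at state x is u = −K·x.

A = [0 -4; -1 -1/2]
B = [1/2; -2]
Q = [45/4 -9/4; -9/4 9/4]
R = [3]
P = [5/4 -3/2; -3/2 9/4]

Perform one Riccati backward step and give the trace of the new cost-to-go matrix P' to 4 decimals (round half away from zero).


19.3033

BᵀP = [3.6250 -5.2500]
S = R + BᵀPB = [3] + [12.3125] = [15.3125]
BᵀPA = [5.2500 -11.8750]
K = S⁻¹·BᵀPA = [0.3429 -0.7755]
A−BK = [-0.1714 -3.6122; -0.3143 -2.0510]
AᵀP(A−BK) = [0.4500 -0.8036; -0.8036 5.3533]
P' = Q + AᵀP(A−BK) = [11.7000 -3.0536; -3.0536 7.6033]
tr(P') = 19.3033


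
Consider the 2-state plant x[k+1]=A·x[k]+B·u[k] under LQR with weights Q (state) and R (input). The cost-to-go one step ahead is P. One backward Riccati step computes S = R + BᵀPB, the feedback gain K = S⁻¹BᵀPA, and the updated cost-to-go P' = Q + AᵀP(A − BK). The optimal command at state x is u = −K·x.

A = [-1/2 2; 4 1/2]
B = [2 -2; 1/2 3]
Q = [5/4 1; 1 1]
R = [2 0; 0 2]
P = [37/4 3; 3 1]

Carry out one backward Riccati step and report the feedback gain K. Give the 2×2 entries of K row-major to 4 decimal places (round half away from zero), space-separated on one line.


0.3534 0.8045 -0.0005 -0.3340

BᵀP = [20.0000 6.5000; -9.5000 -3.0000]
S = R + BᵀPB = [2 0; 0 2] + [43.2500 -20.5000; -20.5000 10.0000] = [45.2500 -20.5000; -20.5000 12.0000]
BᵀPA = [16.0000 43.2500; -7.2500 -20.5000]
K = S⁻¹·BᵀPA = [0.3534 0.8045; -0.0005 -0.3340]
A−BK = [-1.2077 -0.2770; 3.8248 1.0998]
AᵀP(A−BK) = [0.6550 0.7067; 0.7067 1.6090]
P' = Q + AᵀP(A−BK) = [1.9050 1.7067; 1.7067 2.6090]
tr(P') = 4.5140


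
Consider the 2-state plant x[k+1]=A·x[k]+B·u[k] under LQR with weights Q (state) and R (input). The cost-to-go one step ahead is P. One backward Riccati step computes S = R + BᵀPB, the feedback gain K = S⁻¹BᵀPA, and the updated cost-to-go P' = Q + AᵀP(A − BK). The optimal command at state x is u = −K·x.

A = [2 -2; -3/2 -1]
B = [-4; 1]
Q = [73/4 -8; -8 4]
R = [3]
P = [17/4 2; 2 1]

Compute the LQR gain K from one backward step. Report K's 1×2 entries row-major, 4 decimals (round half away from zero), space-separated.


-0.3482 0.6607

BᵀP = [-15.0000 -7.0000]
S = R + BᵀPB = [3] + [53.0000] = [56.0000]
BᵀPA = [-19.5000 37.0000]
K = S⁻¹·BᵀPA = [-0.3482 0.6607]
A−BK = [0.6071 0.6429; -1.1518 -1.6607]
AᵀP(A−BK) = [0.4598 -0.6161; -0.6161 1.5536]
P' = Q + AᵀP(A−BK) = [18.7098 -8.6161; -8.6161 5.5536]
tr(P') = 24.2634


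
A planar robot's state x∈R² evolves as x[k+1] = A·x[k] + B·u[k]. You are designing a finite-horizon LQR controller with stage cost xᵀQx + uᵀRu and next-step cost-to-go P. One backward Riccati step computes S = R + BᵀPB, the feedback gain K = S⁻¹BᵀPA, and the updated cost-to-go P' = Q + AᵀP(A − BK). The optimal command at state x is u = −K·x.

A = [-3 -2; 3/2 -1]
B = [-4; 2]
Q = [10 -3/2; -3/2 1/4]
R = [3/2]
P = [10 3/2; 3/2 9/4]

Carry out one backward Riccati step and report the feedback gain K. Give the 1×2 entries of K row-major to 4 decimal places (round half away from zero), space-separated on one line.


BᵀP = [-37.0000 -1.5000]
S = R + BᵀPB = [3/2] + [145.0000] = [146.5000]
BᵀPA = [108.7500 75.5000]
K = S⁻¹·BᵀPA = [0.7423 0.5154]
A−BK = [-0.0307 0.0614; 0.0154 -2.0307]
AᵀP(A−BK) = [0.8351 0.5798; 0.5798 9.3404]
P' = Q + AᵀP(A−BK) = [10.8351 -0.9202; -0.9202 9.5904]
tr(P') = 20.4256

0.7423 0.5154


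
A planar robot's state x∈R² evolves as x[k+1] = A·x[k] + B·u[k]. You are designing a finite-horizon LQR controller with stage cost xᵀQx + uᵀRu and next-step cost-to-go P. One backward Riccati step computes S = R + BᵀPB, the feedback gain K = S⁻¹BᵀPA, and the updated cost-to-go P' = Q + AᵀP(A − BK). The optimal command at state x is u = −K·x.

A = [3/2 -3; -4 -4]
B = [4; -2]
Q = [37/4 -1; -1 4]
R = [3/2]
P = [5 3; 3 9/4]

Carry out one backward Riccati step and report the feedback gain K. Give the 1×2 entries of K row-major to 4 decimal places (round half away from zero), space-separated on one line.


BᵀP = [14.0000 7.5000]
S = R + BᵀPB = [3/2] + [41.0000] = [42.5000]
BᵀPA = [-9.0000 -72.0000]
K = S⁻¹·BᵀPA = [-0.2118 -1.6941]
A−BK = [2.3471 3.7765; -4.4235 -7.3882]
AᵀP(A−BK) = [9.3441 16.2529; 16.2529 31.0235]
P' = Q + AᵀP(A−BK) = [18.5941 15.2529; 15.2529 35.0235]
tr(P') = 53.6176

-0.2118 -1.6941


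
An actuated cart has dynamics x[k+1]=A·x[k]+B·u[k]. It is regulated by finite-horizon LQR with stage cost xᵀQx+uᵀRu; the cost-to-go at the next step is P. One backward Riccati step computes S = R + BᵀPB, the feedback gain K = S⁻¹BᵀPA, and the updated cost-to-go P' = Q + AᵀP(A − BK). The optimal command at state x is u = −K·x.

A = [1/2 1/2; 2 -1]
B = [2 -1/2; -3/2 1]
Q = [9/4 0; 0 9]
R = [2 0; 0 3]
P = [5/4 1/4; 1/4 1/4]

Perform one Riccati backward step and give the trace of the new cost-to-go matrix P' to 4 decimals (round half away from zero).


12.9148

BᵀP = [2.1250 0.1250; -0.3750 0.1250]
S = R + BᵀPB = [2 0; 0 3] + [4.0625 -0.9375; -0.9375 0.3125] = [6.0625 -0.9375; -0.9375 3.3125]
BᵀPA = [1.3125 0.9375; 0.0625 -0.3125]
K = S⁻¹·BᵀPA = [0.2295 0.1465; 0.0838 -0.0529]
A−BK = [0.0830 0.1806; 2.2604 -0.7274]
AᵀP(A−BK) = [1.5061 -0.2514; -0.2514 0.1587]
P' = Q + AᵀP(A−BK) = [3.7561 -0.2514; -0.2514 9.1587]
tr(P') = 12.9148


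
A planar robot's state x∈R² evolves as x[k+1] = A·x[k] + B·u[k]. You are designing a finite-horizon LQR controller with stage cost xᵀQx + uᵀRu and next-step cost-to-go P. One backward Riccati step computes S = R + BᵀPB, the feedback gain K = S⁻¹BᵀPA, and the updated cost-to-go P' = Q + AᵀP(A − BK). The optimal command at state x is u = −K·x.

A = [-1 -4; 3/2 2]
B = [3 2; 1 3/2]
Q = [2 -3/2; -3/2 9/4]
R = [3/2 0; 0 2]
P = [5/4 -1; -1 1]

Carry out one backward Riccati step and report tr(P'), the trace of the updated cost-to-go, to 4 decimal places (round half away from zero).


17.4365

BᵀP = [2.7500 -2.0000; 1.0000 -0.5000]
S = R + BᵀPB = [3/2 0; 0 2] + [6.2500 2.5000; 2.5000 1.2500] = [7.7500 2.5000; 2.5000 3.2500]
BᵀPA = [-5.7500 -15.0000; -1.7500 -5.0000]
K = S⁻¹·BᵀPA = [-0.7558 -1.9142; 0.0429 -0.0660]
A−BK = [1.1815 1.8746; 2.1914 4.0132]
AᵀP(A−BK) = [2.2294 4.8779; 4.8779 10.9571]
P' = Q + AᵀP(A−BK) = [4.2294 3.3779; 3.3779 13.2071]
tr(P') = 17.4365


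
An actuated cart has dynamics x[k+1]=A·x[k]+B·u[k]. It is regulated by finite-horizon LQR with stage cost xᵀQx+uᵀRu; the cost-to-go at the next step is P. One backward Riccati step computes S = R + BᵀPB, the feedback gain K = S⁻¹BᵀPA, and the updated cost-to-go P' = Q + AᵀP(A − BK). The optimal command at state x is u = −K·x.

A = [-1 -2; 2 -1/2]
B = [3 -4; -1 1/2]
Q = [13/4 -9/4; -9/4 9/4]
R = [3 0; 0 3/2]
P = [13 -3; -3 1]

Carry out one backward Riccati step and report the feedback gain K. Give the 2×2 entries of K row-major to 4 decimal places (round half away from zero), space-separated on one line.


BᵀP = [42.0000 -10.0000; -53.5000 12.5000]
S = R + BᵀPB = [3 0; 0 3/2] + [136.0000 -173.0000; -173.0000 220.2500] = [139.0000 -173.0000; -173.0000 221.7500]
BᵀPA = [-62.0000 -79.0000; 78.5000 100.7500]
K = S⁻¹·BᵀPA = [-0.1879 -0.0990; 0.2074 0.3771]
A−BK = [0.3933 -0.1946; 1.7084 -0.7875]
AᵀP(A−BK) = [1.0685 -0.2407; -0.2407 0.4357]
P' = Q + AᵀP(A−BK) = [4.3185 -2.4907; -2.4907 2.6857]
tr(P') = 7.0042

-0.1879 -0.0990 0.2074 0.3771


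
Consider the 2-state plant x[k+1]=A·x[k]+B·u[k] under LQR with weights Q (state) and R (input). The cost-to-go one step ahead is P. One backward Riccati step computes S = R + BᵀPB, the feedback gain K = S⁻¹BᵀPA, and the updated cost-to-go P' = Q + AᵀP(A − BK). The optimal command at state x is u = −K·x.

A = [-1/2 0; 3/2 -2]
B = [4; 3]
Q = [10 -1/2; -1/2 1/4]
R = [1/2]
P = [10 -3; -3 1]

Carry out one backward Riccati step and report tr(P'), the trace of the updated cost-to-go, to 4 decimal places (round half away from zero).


11.5513

BᵀP = [31.0000 -9.0000]
S = R + BᵀPB = [1/2] + [97.0000] = [97.5000]
BᵀPA = [-29.0000 18.0000]
K = S⁻¹·BᵀPA = [-0.2974 0.1846]
A−BK = [0.6897 -0.7385; 2.3923 -2.5538]
AᵀP(A−BK) = [0.6244 -0.6462; -0.6462 0.6769]
P' = Q + AᵀP(A−BK) = [10.6244 -1.1462; -1.1462 0.9269]
tr(P') = 11.5513


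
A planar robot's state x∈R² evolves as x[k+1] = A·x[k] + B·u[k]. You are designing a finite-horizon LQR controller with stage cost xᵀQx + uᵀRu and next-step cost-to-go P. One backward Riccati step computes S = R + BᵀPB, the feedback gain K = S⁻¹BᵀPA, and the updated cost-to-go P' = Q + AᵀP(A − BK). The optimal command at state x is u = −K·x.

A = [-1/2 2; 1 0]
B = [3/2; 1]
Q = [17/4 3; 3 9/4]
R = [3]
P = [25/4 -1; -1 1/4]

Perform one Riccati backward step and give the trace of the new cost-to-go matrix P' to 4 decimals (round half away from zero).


BᵀP = [8.3750 -1.2500]
S = R + BᵀPB = [3] + [11.3125] = [14.3125]
BᵀPA = [-5.4375 16.7500]
K = S⁻¹·BᵀPA = [-0.3799 1.1703]
A−BK = [0.0699 0.2445; 1.3799 -1.1703]
AᵀP(A−BK) = [0.7467 -1.8865; -1.8865 5.3974]
P' = Q + AᵀP(A−BK) = [4.9967 1.1135; 1.1135 7.6474]
tr(P') = 12.6441

12.6441


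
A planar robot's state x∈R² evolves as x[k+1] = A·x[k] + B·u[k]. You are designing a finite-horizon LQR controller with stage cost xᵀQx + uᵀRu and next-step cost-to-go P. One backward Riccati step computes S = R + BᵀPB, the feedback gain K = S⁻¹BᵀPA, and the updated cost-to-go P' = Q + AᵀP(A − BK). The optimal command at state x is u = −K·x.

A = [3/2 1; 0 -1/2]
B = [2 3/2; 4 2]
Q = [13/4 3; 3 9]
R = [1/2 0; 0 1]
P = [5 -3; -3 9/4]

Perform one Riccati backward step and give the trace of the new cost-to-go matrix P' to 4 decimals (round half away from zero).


21.1514

BᵀP = [-2.0000 3.0000; 1.5000 0.0000]
S = R + BᵀPB = [1/2 0; 0 1] + [8.0000 3.0000; 3.0000 2.2500] = [8.5000 3.0000; 3.0000 3.2500]
BᵀPA = [-3.0000 -3.5000; 2.2500 1.5000]
K = S⁻¹·BᵀPA = [-0.8859 -0.8523; 1.5101 1.2483]
A−BK = [1.0067 0.8322; 0.5235 0.4128]
AᵀP(A−BK) = [5.1946 4.3842; 4.3842 3.7068]
P' = Q + AᵀP(A−BK) = [8.4446 7.3842; 7.3842 12.7068]
tr(P') = 21.1514


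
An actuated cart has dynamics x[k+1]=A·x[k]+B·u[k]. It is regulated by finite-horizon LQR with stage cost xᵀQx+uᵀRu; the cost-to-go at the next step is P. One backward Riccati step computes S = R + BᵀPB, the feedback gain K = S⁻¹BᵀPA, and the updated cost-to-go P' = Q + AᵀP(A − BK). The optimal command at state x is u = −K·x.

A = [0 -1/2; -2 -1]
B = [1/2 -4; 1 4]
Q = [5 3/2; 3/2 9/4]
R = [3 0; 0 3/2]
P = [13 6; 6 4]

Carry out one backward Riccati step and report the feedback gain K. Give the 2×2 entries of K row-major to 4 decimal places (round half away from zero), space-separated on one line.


-0.9389 -0.7091 -0.0571 0.0785

BᵀP = [12.5000 7.0000; -28.0000 -8.0000]
S = R + BᵀPB = [3 0; 0 3/2] + [13.2500 -22.0000; -22.0000 80.0000] = [16.2500 -22.0000; -22.0000 81.5000]
BᵀPA = [-14.0000 -13.2500; 16.0000 22.0000]
K = S⁻¹·BᵀPA = [-0.9389 -0.7091; -0.0571 0.0785]
A−BK = [0.2410 0.1687; -0.8327 -0.6051]
AᵀP(A−BK) = [3.7697 2.8166; 2.8166 2.1272]
P' = Q + AᵀP(A−BK) = [8.7697 4.3166; 4.3166 4.3772]
tr(P') = 13.1469


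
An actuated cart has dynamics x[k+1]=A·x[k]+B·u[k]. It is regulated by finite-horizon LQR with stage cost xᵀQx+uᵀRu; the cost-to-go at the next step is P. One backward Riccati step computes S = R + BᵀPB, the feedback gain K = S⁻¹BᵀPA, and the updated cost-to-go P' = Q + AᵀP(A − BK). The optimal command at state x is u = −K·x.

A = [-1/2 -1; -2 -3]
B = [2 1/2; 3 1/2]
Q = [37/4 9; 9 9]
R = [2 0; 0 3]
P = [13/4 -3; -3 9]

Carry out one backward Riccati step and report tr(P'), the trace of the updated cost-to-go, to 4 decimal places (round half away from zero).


BᵀP = [-2.5000 21.0000; 0.1250 3.0000]
S = R + BᵀPB = [2 0; 0 3] + [58.0000 9.2500; 9.2500 1.5625] = [60.0000 9.2500; 9.2500 4.5625]
BᵀPA = [-40.7500 -60.5000; -6.0625 -9.1250]
K = S⁻¹·BᵀPA = [-0.6900 -1.0183; 0.0701 0.0644]
A−BK = [0.8449 1.0043; 0.0349 0.0226]
AᵀP(A−BK) = [3.1211 4.0213; 4.0213 5.2328]
P' = Q + AᵀP(A−BK) = [12.3711 13.0213; 13.0213 14.2328]
tr(P') = 26.6039

26.6039


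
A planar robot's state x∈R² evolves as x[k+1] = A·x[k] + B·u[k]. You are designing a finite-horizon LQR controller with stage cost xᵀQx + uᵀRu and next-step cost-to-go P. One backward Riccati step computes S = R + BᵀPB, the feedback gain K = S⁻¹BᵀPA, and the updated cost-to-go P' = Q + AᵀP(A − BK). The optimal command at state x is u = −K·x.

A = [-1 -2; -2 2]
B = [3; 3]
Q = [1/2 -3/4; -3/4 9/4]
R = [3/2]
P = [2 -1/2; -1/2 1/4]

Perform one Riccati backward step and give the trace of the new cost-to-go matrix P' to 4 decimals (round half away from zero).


BᵀP = [4.5000 -0.7500]
S = R + BᵀPB = [3/2] + [11.2500] = [12.7500]
BᵀPA = [-3.0000 -10.5000]
K = S⁻¹·BᵀPA = [-0.2353 -0.8235]
A−BK = [-0.2941 0.4706; -1.2941 4.4706]
AᵀP(A−BK) = [0.2941 -0.4706; -0.4706 4.3529]
P' = Q + AᵀP(A−BK) = [0.7941 -1.2206; -1.2206 6.6029]
tr(P') = 7.3971

7.3971


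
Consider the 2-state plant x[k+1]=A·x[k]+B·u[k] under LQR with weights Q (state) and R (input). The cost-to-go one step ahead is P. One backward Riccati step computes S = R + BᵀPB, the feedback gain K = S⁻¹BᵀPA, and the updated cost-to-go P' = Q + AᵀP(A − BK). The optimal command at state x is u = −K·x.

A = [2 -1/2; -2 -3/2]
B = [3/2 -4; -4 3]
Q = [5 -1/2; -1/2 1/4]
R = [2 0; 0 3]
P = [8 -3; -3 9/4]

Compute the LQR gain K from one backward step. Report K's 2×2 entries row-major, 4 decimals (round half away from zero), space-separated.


0.2266 0.4201 -0.3967 0.2227

BᵀP = [24.0000 -13.5000; -41.0000 18.7500]
S = R + BᵀPB = [2 0; 0 3] + [90.0000 -136.5000; -136.5000 220.2500] = [92.0000 -136.5000; -136.5000 223.2500]
BᵀPA = [75.0000 8.2500; -119.5000 -7.6250]
K = S⁻¹·BᵀPA = [0.2266 0.4201; -0.3967 0.2227]
A−BK = [0.0732 -0.2393; 0.0965 -0.4877]
AᵀP(A−BK) = [0.5963 -0.1444; -0.1444 0.7948]
P' = Q + AᵀP(A−BK) = [5.5963 -0.6444; -0.6444 1.0448]
tr(P') = 6.6411


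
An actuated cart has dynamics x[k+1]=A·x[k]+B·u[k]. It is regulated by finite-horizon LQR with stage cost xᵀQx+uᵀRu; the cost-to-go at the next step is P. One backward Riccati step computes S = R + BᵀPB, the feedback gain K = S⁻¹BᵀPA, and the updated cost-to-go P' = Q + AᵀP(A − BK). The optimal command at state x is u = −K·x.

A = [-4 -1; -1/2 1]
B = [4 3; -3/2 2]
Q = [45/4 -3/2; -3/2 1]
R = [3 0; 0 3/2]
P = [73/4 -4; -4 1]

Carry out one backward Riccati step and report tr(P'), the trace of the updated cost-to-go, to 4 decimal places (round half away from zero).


13.9219

BᵀP = [79.0000 -17.5000; 46.7500 -10.0000]
S = R + BᵀPB = [3 0; 0 3/2] + [342.2500 202.0000; 202.0000 120.2500] = [345.2500 202.0000; 202.0000 121.7500]
BᵀPA = [-307.2500 -96.5000; -182.0000 -56.7500]
K = S⁻¹·BᵀPA = [-0.5232 -0.2320; -0.6267 -0.0812]
A−BK = [-0.0268 0.1716; -0.0314 0.8145]
AᵀP(A−BK) = [1.4179 0.4399; 0.4399 0.2540]
P' = Q + AᵀP(A−BK) = [12.6679 -1.0601; -1.0601 1.2540]
tr(P') = 13.9219


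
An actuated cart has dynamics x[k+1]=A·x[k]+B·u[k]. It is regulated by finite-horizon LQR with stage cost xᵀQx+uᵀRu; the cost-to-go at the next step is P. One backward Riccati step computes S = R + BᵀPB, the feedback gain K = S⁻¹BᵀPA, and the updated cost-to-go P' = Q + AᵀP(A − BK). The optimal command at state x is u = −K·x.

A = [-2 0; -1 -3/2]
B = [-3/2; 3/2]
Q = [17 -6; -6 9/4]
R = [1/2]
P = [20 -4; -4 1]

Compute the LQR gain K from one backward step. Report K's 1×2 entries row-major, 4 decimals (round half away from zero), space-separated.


BᵀP = [-36.0000 7.5000]
S = R + BᵀPB = [1/2] + [65.2500] = [65.7500]
BᵀPA = [64.5000 -11.2500]
K = S⁻¹·BᵀPA = [0.9810 -0.1711]
A−BK = [-0.5285 -0.2567; -2.4715 -1.2433]
AᵀP(A−BK) = [1.7262 0.5361; 0.5361 0.3251]
P' = Q + AᵀP(A−BK) = [18.7262 -5.4639; -5.4639 2.5751]
tr(P') = 21.3013

0.9810 -0.1711


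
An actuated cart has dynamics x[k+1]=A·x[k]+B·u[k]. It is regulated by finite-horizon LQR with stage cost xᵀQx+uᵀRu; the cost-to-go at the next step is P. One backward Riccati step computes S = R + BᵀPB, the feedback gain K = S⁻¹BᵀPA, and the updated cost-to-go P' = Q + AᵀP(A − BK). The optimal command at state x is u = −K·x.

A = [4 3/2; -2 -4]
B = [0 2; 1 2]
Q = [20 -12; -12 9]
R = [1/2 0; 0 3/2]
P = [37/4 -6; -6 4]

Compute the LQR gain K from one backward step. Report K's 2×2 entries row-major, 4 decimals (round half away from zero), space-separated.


BᵀP = [-6.0000 4.0000; 6.5000 -4.0000]
S = R + BᵀPB = [1/2 0; 0 3/2] + [4.0000 -4.0000; -4.0000 5.0000] = [4.5000 -4.0000; -4.0000 6.5000]
BᵀPA = [-32.0000 -25.0000; 34.0000 25.7500]
K = S⁻¹·BᵀPA = [-5.4340 -4.4906; 1.8868 1.1981]
A−BK = [0.2264 -0.8962; -0.3396 -1.9057]
AᵀP(A−BK) = [21.9623 17.0660; 17.0660 13.6969]
P' = Q + AᵀP(A−BK) = [41.9623 5.0660; 5.0660 22.6969]
tr(P') = 64.6592

-5.4340 -4.4906 1.8868 1.1981


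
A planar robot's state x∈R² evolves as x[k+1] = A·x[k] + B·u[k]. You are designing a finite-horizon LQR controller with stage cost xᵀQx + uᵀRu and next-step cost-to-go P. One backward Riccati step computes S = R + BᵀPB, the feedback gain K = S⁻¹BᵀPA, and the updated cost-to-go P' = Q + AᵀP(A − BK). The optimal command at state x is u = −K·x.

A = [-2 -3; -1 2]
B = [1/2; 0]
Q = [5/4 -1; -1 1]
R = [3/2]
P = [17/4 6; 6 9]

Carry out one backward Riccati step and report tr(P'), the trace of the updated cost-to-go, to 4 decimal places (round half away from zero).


BᵀP = [2.1250 3.0000]
S = R + BᵀPB = [3/2] + [1.0625] = [2.5625]
BᵀPA = [-7.2500 -0.3750]
K = S⁻¹·BᵀPA = [-2.8293 -0.1463]
A−BK = [-0.5854 -2.9268; -1.0000 2.0000]
AᵀP(A−BK) = [29.4878 0.4390; 0.4390 2.1951]
P' = Q + AᵀP(A−BK) = [30.7378 -0.5610; -0.5610 3.1951]
tr(P') = 33.9329

33.9329


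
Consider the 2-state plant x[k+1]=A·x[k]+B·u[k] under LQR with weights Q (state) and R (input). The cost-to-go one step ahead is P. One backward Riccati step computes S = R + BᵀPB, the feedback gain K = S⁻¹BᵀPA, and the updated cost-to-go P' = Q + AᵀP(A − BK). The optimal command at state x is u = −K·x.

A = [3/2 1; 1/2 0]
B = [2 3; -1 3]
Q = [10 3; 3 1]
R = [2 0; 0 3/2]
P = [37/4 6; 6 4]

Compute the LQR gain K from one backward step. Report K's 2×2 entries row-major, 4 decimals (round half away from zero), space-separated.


BᵀP = [12.5000 8.0000; 45.7500 30.0000]
S = R + BᵀPB = [2 0; 0 3/2] + [17.0000 61.5000; 61.5000 227.2500] = [19.0000 61.5000; 61.5000 228.7500]
BᵀPA = [22.7500 12.5000; 83.6250 45.7500]
K = S⁻¹·BᵀPA = [0.1084 0.0811; 0.3364 0.1782]
A−BK = [0.2739 0.3032; -0.4009 -0.4535]
AᵀP(A−BK) = [0.2124 0.1283; 0.1283 0.0838]
P' = Q + AᵀP(A−BK) = [10.2124 3.1283; 3.1283 1.0838]
tr(P') = 11.2962

0.1084 0.0811 0.3364 0.1782


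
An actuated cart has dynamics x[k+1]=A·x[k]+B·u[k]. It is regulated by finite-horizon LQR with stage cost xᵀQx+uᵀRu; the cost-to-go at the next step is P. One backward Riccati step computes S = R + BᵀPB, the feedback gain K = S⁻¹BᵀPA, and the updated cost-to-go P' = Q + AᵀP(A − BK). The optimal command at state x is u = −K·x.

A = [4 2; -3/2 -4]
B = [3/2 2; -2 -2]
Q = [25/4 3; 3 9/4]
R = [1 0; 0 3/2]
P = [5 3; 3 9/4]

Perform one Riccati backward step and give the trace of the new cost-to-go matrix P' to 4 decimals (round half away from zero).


BᵀP = [1.5000 0.0000; 4.0000 1.5000]
S = R + BᵀPB = [1 0; 0 3/2] + [2.2500 3.0000; 3.0000 5.0000] = [3.2500 3.0000; 3.0000 6.5000]
BᵀPA = [6.0000 3.0000; 13.7500 2.0000]
K = S⁻¹·BᵀPA = [-0.1856 1.1134; 2.2010 -0.2062]
A−BK = [-0.1237 0.7423; 2.5309 -2.1856]
AᵀP(A−BK) = [19.9117 -7.3454; -7.3454 5.0722]
P' = Q + AᵀP(A−BK) = [26.1617 -4.3454; -4.3454 7.3222]
tr(P') = 33.4839

33.4839


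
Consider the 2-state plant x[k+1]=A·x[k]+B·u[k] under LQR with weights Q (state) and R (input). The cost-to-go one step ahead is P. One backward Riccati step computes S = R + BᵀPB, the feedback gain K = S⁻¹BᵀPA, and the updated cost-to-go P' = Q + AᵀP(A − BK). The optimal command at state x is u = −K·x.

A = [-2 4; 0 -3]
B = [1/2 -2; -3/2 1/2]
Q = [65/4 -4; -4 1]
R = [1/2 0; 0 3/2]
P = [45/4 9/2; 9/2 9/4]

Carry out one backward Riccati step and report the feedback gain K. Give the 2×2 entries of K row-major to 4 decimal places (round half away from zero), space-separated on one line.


BᵀP = [-1.1250 -1.1250; -20.2500 -7.8750]
S = R + BᵀPB = [1/2 0; 0 3/2] + [1.1250 1.6875; 1.6875 36.5625] = [1.6250 1.6875; 1.6875 38.0625]
BᵀPA = [2.2500 -1.1250; 40.5000 -57.3750]
K = S⁻¹·BᵀPA = [0.2931 0.9152; 1.0510 -1.5480]
A−BK = [-0.0445 0.4465; -0.0858 -0.8532]
AᵀP(A−BK) = [1.7732 -2.3666; -2.3666 4.4651]
P' = Q + AᵀP(A−BK) = [18.0232 -6.3666; -6.3666 5.4651]
tr(P') = 23.4883

0.2931 0.9152 1.0510 -1.5480


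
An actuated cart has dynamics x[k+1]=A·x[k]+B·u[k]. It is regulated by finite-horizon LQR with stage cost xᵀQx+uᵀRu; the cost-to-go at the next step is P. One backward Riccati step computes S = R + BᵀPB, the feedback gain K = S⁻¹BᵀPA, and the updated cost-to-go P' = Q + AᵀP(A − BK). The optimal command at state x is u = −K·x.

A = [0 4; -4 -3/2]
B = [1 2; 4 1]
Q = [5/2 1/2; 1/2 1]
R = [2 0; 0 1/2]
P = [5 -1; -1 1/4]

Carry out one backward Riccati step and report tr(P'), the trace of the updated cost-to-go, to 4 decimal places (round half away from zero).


7.6804

BᵀP = [1.0000 0.0000; 9.0000 -1.7500]
S = R + BᵀPB = [2 0; 0 1/2] + [1.0000 2.0000; 2.0000 16.2500] = [3.0000 2.0000; 2.0000 16.7500]
BᵀPA = [0.0000 4.0000; 7.0000 38.6250]
K = S⁻¹·BᵀPA = [-0.3027 -0.2216; 0.4541 2.3324]
A−BK = [-0.6054 -0.4432; -3.2432 -2.9459]
AᵀP(A−BK) = [0.8216 1.1730; 1.1730 3.3588]
P' = Q + AᵀP(A−BK) = [3.3216 1.6730; 1.6730 4.3588]
tr(P') = 7.6804


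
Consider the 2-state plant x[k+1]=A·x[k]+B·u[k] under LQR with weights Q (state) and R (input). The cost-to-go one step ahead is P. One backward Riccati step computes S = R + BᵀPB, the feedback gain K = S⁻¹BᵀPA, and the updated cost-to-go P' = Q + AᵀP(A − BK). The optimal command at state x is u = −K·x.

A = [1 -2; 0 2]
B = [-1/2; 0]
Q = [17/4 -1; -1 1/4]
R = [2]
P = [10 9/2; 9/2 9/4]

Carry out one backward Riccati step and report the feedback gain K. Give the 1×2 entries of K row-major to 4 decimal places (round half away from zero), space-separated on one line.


BᵀP = [-5.0000 -2.2500]
S = R + BᵀPB = [2] + [2.5000] = [4.5000]
BᵀPA = [-5.0000 5.5000]
K = S⁻¹·BᵀPA = [-1.1111 1.2222]
A−BK = [0.4444 -1.3889; 0.0000 2.0000]
AᵀP(A−BK) = [4.4444 -4.8889; -4.8889 6.2778]
P' = Q + AᵀP(A−BK) = [8.6944 -5.8889; -5.8889 6.5278]
tr(P') = 15.2222

-1.1111 1.2222


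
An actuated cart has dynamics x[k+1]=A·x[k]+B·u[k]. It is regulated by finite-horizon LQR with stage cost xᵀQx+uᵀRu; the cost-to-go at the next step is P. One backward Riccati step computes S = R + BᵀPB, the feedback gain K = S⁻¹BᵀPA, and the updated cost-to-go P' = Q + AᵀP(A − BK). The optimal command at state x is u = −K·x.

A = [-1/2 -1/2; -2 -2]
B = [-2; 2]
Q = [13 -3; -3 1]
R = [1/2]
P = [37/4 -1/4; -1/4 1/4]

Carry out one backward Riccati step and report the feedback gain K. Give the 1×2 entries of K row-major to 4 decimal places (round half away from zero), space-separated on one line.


BᵀP = [-19.0000 1.0000]
S = R + BᵀPB = [1/2] + [40.0000] = [40.5000]
BᵀPA = [7.5000 7.5000]
K = S⁻¹·BᵀPA = [0.1852 0.1852]
A−BK = [-0.1296 -0.1296; -2.3704 -2.3704]
AᵀP(A−BK) = [1.4236 1.4236; 1.4236 1.4236]
P' = Q + AᵀP(A−BK) = [14.4236 -1.5764; -1.5764 2.4236]
tr(P') = 16.8472

0.1852 0.1852


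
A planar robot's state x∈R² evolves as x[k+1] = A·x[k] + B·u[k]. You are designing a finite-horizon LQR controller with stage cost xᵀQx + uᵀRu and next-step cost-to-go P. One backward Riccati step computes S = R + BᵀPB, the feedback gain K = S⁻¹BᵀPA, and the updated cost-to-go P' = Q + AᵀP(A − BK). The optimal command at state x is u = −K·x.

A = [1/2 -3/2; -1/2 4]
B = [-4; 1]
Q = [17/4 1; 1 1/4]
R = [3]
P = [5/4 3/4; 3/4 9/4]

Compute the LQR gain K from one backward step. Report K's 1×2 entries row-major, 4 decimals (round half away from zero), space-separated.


BᵀP = [-4.2500 -0.7500]
S = R + BᵀPB = [3] + [16.2500] = [19.2500]
BᵀPA = [-1.7500 3.3750]
K = S⁻¹·BᵀPA = [-0.0909 0.1753]
A−BK = [0.1364 -0.7987; -0.4091 3.8247]
AᵀP(A−BK) = [0.3409 -3.0682; -3.0682 29.2208]
P' = Q + AᵀP(A−BK) = [4.5909 -2.0682; -2.0682 29.4708]
tr(P') = 34.0617

-0.0909 0.1753


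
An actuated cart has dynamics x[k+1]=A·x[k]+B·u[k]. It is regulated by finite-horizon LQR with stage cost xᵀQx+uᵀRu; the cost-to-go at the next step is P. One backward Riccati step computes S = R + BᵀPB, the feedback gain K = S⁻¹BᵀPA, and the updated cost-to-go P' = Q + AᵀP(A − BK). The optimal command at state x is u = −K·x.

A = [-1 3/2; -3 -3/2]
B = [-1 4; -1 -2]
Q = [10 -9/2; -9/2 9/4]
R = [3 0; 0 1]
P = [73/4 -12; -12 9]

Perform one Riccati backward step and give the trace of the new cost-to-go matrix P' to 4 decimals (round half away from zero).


17.9769

BᵀP = [-6.2500 3.0000; 97.0000 -66.0000]
S = R + BᵀPB = [3 0; 0 1] + [3.2500 -31.0000; -31.0000 520.0000] = [6.2500 -31.0000; -31.0000 521.0000]
BᵀPA = [-2.7500 -13.8750; 101.0000 244.5000]
K = S⁻¹·BᵀPA = [0.7399 0.1528; 0.2379 0.4784]
A−BK = [-1.2116 -0.2608; -1.7843 -0.3905]
AᵀP(A−BK) = [5.2586 1.2288; 1.2288 0.4683]
P' = Q + AᵀP(A−BK) = [15.2586 -3.2712; -3.2712 2.7183]
tr(P') = 17.9769


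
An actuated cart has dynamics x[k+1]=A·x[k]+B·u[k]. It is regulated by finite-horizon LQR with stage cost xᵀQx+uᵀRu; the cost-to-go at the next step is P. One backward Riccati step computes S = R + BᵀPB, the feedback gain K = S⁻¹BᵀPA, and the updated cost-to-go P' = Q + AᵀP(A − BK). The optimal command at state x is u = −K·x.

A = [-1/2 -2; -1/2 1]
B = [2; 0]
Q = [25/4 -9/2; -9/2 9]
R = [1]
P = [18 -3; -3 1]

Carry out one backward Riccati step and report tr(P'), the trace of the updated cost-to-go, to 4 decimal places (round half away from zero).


BᵀP = [36.0000 -6.0000]
S = R + BᵀPB = [1] + [72.0000] = [73.0000]
BᵀPA = [-15.0000 -78.0000]
K = S⁻¹·BᵀPA = [-0.2055 -1.0685]
A−BK = [-0.0890 0.1370; -0.5000 1.0000]
AᵀP(A−BK) = [0.1678 -0.0274; -0.0274 1.6575]
P' = Q + AᵀP(A−BK) = [6.4178 -4.5274; -4.5274 10.6575]
tr(P') = 17.0753

17.0753


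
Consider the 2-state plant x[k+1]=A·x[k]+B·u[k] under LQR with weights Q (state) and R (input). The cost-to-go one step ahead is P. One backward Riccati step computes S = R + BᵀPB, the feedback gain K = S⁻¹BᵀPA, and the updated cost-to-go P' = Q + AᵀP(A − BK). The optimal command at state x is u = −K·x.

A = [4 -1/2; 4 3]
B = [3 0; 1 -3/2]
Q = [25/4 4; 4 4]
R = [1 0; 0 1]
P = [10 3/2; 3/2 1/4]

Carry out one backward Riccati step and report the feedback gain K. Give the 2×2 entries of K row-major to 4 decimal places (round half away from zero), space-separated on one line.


BᵀP = [31.5000 4.7500; -2.2500 -0.3750]
S = R + BᵀPB = [1 0; 0 1] + [99.2500 -7.1250; -7.1250 0.5625] = [100.2500 -7.1250; -7.1250 1.5625]
BᵀPA = [145.0000 -1.5000; -10.5000 0.0000]
K = S⁻¹·BᵀPA = [1.4333 -0.0221; -0.1842 -0.1009]
A−BK = [-0.2999 -0.4336; 2.2904 2.8707]
AᵀP(A−BK) = [2.2385 0.1499; 0.1499 0.2168]
P' = Q + AᵀP(A−BK) = [8.4885 4.1499; 4.1499 4.2168]
tr(P') = 12.7053

1.4333 -0.0221 -0.1842 -0.1009


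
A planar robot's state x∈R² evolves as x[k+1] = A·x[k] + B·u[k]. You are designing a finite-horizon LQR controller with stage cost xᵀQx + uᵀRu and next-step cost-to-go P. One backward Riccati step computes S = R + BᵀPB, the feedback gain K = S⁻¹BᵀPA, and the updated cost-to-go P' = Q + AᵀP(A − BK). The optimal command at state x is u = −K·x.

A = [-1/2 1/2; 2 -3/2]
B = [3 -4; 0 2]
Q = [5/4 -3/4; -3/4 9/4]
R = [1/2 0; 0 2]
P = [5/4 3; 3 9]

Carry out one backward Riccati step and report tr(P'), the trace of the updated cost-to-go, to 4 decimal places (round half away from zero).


BᵀP = [3.7500 9.0000; 1.0000 6.0000]
S = R + BᵀPB = [1/2 0; 0 2] + [11.2500 3.0000; 3.0000 8.0000] = [11.7500 3.0000; 3.0000 10.0000]
BᵀPA = [16.1250 -11.6250; 11.5000 -8.5000]
K = S⁻¹·BᵀPA = [1.1682 -0.8364; 0.7995 -0.5991]
A−BK = [-0.8065 0.6129; 0.4009 -0.3018]
AᵀP(A−BK) = [2.2805 -1.6861; -1.6861 1.2471]
P' = Q + AᵀP(A−BK) = [3.5305 -2.4361; -2.4361 3.4971]
tr(P') = 7.0276

7.0276


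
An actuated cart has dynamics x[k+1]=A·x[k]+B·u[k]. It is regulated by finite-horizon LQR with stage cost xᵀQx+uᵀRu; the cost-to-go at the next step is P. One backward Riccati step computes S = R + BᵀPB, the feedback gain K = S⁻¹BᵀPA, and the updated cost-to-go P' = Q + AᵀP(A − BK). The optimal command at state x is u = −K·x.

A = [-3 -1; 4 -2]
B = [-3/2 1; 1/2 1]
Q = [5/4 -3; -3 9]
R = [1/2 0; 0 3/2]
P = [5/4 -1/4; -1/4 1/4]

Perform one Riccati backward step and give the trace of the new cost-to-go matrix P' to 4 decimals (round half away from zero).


BᵀP = [-2.0000 0.5000; 1.0000 0.0000]
S = R + BᵀPB = [1/2 0; 0 3/2] + [3.2500 -1.5000; -1.5000 1.0000] = [3.7500 -1.5000; -1.5000 2.5000]
BᵀPA = [8.0000 1.0000; -3.0000 -1.0000]
K = S⁻¹·BᵀPA = [2.1754 0.1404; 0.1053 -0.3158]
A−BK = [0.1579 -0.4737; 2.8070 -1.7544]
AᵀP(A−BK) = [4.1623 -0.8202; -0.8202 0.7939]
P' = Q + AᵀP(A−BK) = [5.4123 -3.8202; -3.8202 9.7939]
tr(P') = 15.2061

15.2061
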